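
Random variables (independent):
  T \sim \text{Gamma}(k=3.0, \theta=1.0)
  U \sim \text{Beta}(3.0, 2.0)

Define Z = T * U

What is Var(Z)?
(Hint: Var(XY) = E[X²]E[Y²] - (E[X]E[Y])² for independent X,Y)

Var(XY) = E[X²]E[Y²] - (E[X]E[Y])²
E[T] = 3, Var(T) = 3
E[U] = 0.6, Var(U) = 0.04
E[T²] = 3 + 3² = 12
E[U²] = 0.04 + 0.6² = 0.4
Var(Z) = 12*0.4 - (3*0.6)²
= 4.8 - 3.24 = 1.56

1.56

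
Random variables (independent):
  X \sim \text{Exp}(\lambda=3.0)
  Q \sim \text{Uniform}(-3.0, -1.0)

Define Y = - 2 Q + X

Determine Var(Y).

For independent RVs: Var(aX + bY) = a²Var(X) + b²Var(Y)
Var(X) = 0.11111111
Var(Q) = 0.33333333
Var(Y) = 1²*0.11111111 + (-2)²*0.33333333
= 1*0.11111111 + 4*0.33333333 = 1.4444444

1.4444444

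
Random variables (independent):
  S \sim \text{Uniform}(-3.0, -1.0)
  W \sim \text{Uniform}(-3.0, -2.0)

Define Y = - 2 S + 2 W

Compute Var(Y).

For independent RVs: Var(aX + bY) = a²Var(X) + b²Var(Y)
Var(S) = 0.33333333
Var(W) = 0.083333333
Var(Y) = (-2)²*0.33333333 + 2²*0.083333333
= 4*0.33333333 + 4*0.083333333 = 1.6666667

1.6666667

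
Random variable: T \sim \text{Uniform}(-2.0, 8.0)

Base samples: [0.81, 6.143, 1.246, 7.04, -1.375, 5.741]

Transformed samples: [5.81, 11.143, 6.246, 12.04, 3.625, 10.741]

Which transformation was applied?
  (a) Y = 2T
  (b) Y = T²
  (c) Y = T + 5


Checking option (c) Y = T + 5:
  T = 0.81 -> Y = 5.81 ✓
  T = 6.143 -> Y = 11.143 ✓
  T = 1.246 -> Y = 6.246 ✓
All samples match this transformation.

(c) T + 5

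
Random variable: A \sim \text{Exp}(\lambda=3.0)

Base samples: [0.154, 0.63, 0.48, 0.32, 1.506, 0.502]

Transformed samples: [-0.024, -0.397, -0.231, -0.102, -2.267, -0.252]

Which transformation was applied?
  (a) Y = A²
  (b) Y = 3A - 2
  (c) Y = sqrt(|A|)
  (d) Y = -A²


Checking option (d) Y = -A²:
  A = 0.154 -> Y = -0.024 ✓
  A = 0.63 -> Y = -0.397 ✓
  A = 0.48 -> Y = -0.231 ✓
All samples match this transformation.

(d) -A²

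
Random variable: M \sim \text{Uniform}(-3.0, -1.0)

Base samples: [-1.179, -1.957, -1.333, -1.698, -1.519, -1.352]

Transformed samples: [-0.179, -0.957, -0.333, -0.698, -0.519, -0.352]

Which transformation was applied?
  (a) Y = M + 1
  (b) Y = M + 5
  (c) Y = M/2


Checking option (a) Y = M + 1:
  M = -1.179 -> Y = -0.179 ✓
  M = -1.957 -> Y = -0.957 ✓
  M = -1.333 -> Y = -0.333 ✓
All samples match this transformation.

(a) M + 1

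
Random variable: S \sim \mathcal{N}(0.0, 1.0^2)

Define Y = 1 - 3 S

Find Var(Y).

For Y = aS + b: Var(Y) = a² * Var(S)
Var(S) = 1.0^2 = 1
Var(Y) = (-3)² * 1 = 9 * 1 = 9

9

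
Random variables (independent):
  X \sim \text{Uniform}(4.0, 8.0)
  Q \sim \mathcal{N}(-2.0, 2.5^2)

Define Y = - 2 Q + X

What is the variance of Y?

For independent RVs: Var(aX + bY) = a²Var(X) + b²Var(Y)
Var(X) = 1.3333333
Var(Q) = 6.25
Var(Y) = 1²*1.3333333 + (-2)²*6.25
= 1*1.3333333 + 4*6.25 = 26.333333

26.333333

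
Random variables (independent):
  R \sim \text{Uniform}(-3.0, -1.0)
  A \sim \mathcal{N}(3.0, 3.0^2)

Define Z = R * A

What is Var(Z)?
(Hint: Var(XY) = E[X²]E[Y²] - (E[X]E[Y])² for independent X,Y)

Var(XY) = E[X²]E[Y²] - (E[X]E[Y])²
E[R] = -2, Var(R) = 0.33333333
E[A] = 3, Var(A) = 9
E[R²] = 0.33333333 + (-2)² = 4.3333333
E[A²] = 9 + 3² = 18
Var(Z) = 4.3333333*18 - (-2*3)²
= 78 - 36 = 42

42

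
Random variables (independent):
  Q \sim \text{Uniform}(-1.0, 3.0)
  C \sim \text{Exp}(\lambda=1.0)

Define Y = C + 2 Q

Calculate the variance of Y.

For independent RVs: Var(aX + bY) = a²Var(X) + b²Var(Y)
Var(Q) = 1.3333333
Var(C) = 1
Var(Y) = 2²*1.3333333 + 1²*1
= 4*1.3333333 + 1*1 = 6.3333333

6.3333333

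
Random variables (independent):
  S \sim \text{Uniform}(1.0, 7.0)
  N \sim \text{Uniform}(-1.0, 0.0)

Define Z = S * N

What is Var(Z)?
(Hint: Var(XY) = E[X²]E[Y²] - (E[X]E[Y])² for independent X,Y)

Var(XY) = E[X²]E[Y²] - (E[X]E[Y])²
E[S] = 4, Var(S) = 3
E[N] = -0.5, Var(N) = 0.083333333
E[S²] = 3 + 4² = 19
E[N²] = 0.083333333 + (-0.5)² = 0.33333333
Var(Z) = 19*0.33333333 - (4*(-0.5))²
= 6.3333333 - 4 = 2.3333333

2.3333333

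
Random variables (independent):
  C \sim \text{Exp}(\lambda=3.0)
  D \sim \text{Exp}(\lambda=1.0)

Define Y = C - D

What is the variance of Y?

For independent RVs: Var(aX + bY) = a²Var(X) + b²Var(Y)
Var(C) = 0.11111111
Var(D) = 1
Var(Y) = 1²*0.11111111 + (-1)²*1
= 1*0.11111111 + 1*1 = 1.1111111

1.1111111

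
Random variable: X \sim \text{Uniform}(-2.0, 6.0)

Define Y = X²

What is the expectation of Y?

E[X²] = Var(X) + (E[X])² = 5.3333333 + 4 = 9.3333333

9.3333333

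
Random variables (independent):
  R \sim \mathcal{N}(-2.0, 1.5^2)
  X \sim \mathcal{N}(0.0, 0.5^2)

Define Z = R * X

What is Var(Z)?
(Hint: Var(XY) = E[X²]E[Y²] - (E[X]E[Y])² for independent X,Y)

Var(XY) = E[X²]E[Y²] - (E[X]E[Y])²
E[R] = -2, Var(R) = 2.25
E[X] = 0, Var(X) = 0.25
E[R²] = 2.25 + (-2)² = 6.25
E[X²] = 0.25 + 0² = 0.25
Var(Z) = 6.25*0.25 - (-2*0)²
= 1.5625 - 0 = 1.5625

1.5625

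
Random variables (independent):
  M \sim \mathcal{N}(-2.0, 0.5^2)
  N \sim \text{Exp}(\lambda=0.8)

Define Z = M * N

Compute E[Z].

For independent RVs: E[XY] = E[X]*E[Y]
E[M] = -2
E[N] = 1.25
E[Z] = -2 * 1.25 = -2.5

-2.5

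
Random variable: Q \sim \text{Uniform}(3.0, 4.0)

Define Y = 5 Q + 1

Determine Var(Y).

For Y = aQ + b: Var(Y) = a² * Var(Q)
Var(Q) = (4 - 3)^2/12 = 0.083333333
Var(Y) = 5² * 0.083333333 = 25 * 0.083333333 = 2.0833333

2.0833333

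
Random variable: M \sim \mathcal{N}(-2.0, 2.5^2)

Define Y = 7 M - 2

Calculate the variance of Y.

For Y = aM + b: Var(Y) = a² * Var(M)
Var(M) = 2.5^2 = 6.25
Var(Y) = 7² * 6.25 = 49 * 6.25 = 306.25

306.25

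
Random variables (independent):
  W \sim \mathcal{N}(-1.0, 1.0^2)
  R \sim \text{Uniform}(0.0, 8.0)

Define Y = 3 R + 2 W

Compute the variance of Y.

For independent RVs: Var(aX + bY) = a²Var(X) + b²Var(Y)
Var(W) = 1
Var(R) = 5.3333333
Var(Y) = 2²*1 + 3²*5.3333333
= 4*1 + 9*5.3333333 = 52

52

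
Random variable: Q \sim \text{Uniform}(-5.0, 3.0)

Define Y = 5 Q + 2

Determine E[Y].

For Y = 5Q + 2:
E[Y] = 5 * E[Q] + 2
E[Q] = (-5 + 3)/2 = -1
E[Y] = 5 * (-1) + 2 = -3

-3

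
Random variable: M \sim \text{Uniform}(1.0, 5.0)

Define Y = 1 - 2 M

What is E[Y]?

For Y = -2M + 1:
E[Y] = -2 * E[M] + 1
E[M] = (1 + 5)/2 = 3
E[Y] = -2 * 3 + 1 = -5

-5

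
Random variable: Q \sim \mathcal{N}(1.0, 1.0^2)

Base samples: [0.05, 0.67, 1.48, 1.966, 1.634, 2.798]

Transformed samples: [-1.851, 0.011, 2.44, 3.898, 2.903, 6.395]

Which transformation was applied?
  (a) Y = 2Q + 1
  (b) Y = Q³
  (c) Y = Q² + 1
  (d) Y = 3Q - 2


Checking option (d) Y = 3Q - 2:
  Q = 0.05 -> Y = -1.851 ✓
  Q = 0.67 -> Y = 0.011 ✓
  Q = 1.48 -> Y = 2.44 ✓
All samples match this transformation.

(d) 3Q - 2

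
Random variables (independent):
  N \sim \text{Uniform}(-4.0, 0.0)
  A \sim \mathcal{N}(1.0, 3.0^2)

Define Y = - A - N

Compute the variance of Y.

For independent RVs: Var(aX + bY) = a²Var(X) + b²Var(Y)
Var(N) = 1.3333333
Var(A) = 9
Var(Y) = (-1)²*1.3333333 + (-1)²*9
= 1*1.3333333 + 1*9 = 10.333333

10.333333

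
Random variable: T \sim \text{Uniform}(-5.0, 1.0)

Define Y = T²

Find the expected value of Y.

E[T²] = Var(T) + (E[T])² = 3 + 4 = 7

7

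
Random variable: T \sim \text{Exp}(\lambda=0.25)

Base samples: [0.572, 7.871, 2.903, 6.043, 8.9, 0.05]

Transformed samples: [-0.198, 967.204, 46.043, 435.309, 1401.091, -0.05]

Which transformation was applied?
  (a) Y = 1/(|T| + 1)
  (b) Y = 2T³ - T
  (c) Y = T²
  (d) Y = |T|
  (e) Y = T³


Checking option (b) Y = 2T³ - T:
  T = 0.572 -> Y = -0.198 ✓
  T = 7.871 -> Y = 967.204 ✓
  T = 2.903 -> Y = 46.043 ✓
All samples match this transformation.

(b) 2T³ - T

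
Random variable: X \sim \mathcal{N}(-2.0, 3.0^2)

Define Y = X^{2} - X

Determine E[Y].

E[Y] = 1*E[X²] - 1*E[X]
E[X] = -2
E[X²] = Var(X) + (E[X])² = 9 + 4 = 13
E[Y] = 1*13 - 1*(-2) = 15

15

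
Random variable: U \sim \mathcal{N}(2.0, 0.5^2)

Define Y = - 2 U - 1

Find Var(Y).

For Y = aU + b: Var(Y) = a² * Var(U)
Var(U) = 0.5^2 = 0.25
Var(Y) = (-2)² * 0.25 = 4 * 0.25 = 1

1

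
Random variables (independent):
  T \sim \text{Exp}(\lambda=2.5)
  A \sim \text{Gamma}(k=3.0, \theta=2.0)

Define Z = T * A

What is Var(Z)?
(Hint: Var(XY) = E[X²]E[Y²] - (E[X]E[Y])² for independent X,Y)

Var(XY) = E[X²]E[Y²] - (E[X]E[Y])²
E[T] = 0.4, Var(T) = 0.16
E[A] = 6, Var(A) = 12
E[T²] = 0.16 + 0.4² = 0.32
E[A²] = 12 + 6² = 48
Var(Z) = 0.32*48 - (0.4*6)²
= 15.36 - 5.76 = 9.6

9.6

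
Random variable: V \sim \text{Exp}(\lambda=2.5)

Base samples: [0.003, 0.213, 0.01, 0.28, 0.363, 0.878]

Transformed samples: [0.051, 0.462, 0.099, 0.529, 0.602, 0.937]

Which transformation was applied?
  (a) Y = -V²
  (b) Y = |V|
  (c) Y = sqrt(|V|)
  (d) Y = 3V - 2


Checking option (c) Y = sqrt(|V|):
  V = 0.003 -> Y = 0.051 ✓
  V = 0.213 -> Y = 0.462 ✓
  V = 0.01 -> Y = 0.099 ✓
All samples match this transformation.

(c) sqrt(|V|)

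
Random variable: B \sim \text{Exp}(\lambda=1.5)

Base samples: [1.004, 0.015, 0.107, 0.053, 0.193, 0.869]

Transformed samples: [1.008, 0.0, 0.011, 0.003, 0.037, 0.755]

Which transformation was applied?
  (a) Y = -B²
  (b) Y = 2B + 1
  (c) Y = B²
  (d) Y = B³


Checking option (c) Y = B²:
  B = 1.004 -> Y = 1.008 ✓
  B = 0.015 -> Y = 0.0 ✓
  B = 0.107 -> Y = 0.011 ✓
All samples match this transformation.

(c) B²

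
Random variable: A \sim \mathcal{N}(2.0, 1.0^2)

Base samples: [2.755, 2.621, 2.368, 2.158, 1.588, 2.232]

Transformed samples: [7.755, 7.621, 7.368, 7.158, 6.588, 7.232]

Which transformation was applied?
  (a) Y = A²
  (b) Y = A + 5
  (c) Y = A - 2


Checking option (b) Y = A + 5:
  A = 2.755 -> Y = 7.755 ✓
  A = 2.621 -> Y = 7.621 ✓
  A = 2.368 -> Y = 7.368 ✓
All samples match this transformation.

(b) A + 5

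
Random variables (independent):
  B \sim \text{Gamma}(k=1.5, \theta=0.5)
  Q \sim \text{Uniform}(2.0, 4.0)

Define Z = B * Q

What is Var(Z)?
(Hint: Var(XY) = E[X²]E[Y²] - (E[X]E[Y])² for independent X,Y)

Var(XY) = E[X²]E[Y²] - (E[X]E[Y])²
E[B] = 0.75, Var(B) = 0.375
E[Q] = 3, Var(Q) = 0.33333333
E[B²] = 0.375 + 0.75² = 0.9375
E[Q²] = 0.33333333 + 3² = 9.3333333
Var(Z) = 0.9375*9.3333333 - (0.75*3)²
= 8.75 - 5.0625 = 3.6875

3.6875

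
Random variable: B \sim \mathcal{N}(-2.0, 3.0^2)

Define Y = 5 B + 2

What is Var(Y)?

For Y = aB + b: Var(Y) = a² * Var(B)
Var(B) = 3.0^2 = 9
Var(Y) = 5² * 9 = 25 * 9 = 225

225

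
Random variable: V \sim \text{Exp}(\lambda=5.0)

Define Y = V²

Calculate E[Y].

Using E[X²] = Var(X) + (E[X])²:
E[V] = 0.2
Var(V) = 1/5.0^2 = 0.04
E[V²] = 0.04 + 0.2² = 0.04 + 0.04 = 0.08

0.08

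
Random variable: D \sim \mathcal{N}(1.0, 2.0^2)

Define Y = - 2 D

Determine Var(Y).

For Y = aD + b: Var(Y) = a² * Var(D)
Var(D) = 2.0^2 = 4
Var(Y) = (-2)² * 4 = 4 * 4 = 16

16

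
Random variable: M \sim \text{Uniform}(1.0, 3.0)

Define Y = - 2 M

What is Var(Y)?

For Y = aM + b: Var(Y) = a² * Var(M)
Var(M) = (3 - 1)^2/12 = 0.33333333
Var(Y) = (-2)² * 0.33333333 = 4 * 0.33333333 = 1.3333333

1.3333333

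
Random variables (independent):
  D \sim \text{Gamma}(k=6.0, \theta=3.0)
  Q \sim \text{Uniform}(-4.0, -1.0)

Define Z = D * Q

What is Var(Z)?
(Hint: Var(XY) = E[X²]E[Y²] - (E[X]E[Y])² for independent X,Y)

Var(XY) = E[X²]E[Y²] - (E[X]E[Y])²
E[D] = 18, Var(D) = 54
E[Q] = -2.5, Var(Q) = 0.75
E[D²] = 54 + 18² = 378
E[Q²] = 0.75 + (-2.5)² = 7
Var(Z) = 378*7 - (18*(-2.5))²
= 2646 - 2025 = 621

621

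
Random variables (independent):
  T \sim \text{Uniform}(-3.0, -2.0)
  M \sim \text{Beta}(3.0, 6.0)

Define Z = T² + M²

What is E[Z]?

E[Z] = E[T²] + E[M²]
E[T²] = Var(T) + E[T]² = 0.083333333 + 6.25 = 6.3333333
E[M²] = Var(M) + E[M]² = 0.022222222 + 0.11111111 = 0.13333333
E[Z] = 6.3333333 + 0.13333333 = 6.4666667

6.4666667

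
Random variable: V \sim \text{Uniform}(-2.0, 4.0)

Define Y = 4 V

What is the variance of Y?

For Y = aV + b: Var(Y) = a² * Var(V)
Var(V) = (4 + 2)^2/12 = 3
Var(Y) = 4² * 3 = 16 * 3 = 48

48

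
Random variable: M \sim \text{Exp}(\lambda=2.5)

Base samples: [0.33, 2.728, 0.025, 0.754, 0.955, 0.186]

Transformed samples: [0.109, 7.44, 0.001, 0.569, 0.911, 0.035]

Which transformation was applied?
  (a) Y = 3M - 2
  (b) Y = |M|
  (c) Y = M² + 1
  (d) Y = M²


Checking option (d) Y = M²:
  M = 0.33 -> Y = 0.109 ✓
  M = 2.728 -> Y = 7.44 ✓
  M = 0.025 -> Y = 0.001 ✓
All samples match this transformation.

(d) M²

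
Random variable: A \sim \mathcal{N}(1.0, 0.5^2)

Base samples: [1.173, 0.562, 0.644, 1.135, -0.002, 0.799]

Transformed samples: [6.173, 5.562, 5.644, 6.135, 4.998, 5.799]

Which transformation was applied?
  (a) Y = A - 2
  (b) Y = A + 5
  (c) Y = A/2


Checking option (b) Y = A + 5:
  A = 1.173 -> Y = 6.173 ✓
  A = 0.562 -> Y = 5.562 ✓
  A = 0.644 -> Y = 5.644 ✓
All samples match this transformation.

(b) A + 5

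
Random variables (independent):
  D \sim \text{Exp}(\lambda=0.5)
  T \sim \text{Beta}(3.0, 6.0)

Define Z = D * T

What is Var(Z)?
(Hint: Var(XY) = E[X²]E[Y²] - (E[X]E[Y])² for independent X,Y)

Var(XY) = E[X²]E[Y²] - (E[X]E[Y])²
E[D] = 2, Var(D) = 4
E[T] = 0.33333333, Var(T) = 0.022222222
E[D²] = 4 + 2² = 8
E[T²] = 0.022222222 + 0.33333333² = 0.13333333
Var(Z) = 8*0.13333333 - (2*0.33333333)²
= 1.0666667 - 0.44444444 = 0.62222222

0.62222222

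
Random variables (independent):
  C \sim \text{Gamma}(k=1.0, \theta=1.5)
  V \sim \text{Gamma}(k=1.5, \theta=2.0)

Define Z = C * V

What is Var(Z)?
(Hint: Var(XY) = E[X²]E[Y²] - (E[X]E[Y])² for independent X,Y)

Var(XY) = E[X²]E[Y²] - (E[X]E[Y])²
E[C] = 1.5, Var(C) = 2.25
E[V] = 3, Var(V) = 6
E[C²] = 2.25 + 1.5² = 4.5
E[V²] = 6 + 3² = 15
Var(Z) = 4.5*15 - (1.5*3)²
= 67.5 - 20.25 = 47.25

47.25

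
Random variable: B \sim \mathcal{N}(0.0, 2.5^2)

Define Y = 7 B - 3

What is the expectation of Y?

For Y = 7B - 3:
E[Y] = 7 * E[B] - 3
E[B] = 0.0 = 0
E[Y] = 7 * 0 - 3 = -3

-3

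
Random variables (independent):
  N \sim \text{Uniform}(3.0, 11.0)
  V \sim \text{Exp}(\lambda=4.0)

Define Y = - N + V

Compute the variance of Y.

For independent RVs: Var(aX + bY) = a²Var(X) + b²Var(Y)
Var(N) = 5.3333333
Var(V) = 0.0625
Var(Y) = (-1)²*5.3333333 + 1²*0.0625
= 1*5.3333333 + 1*0.0625 = 5.3958333

5.3958333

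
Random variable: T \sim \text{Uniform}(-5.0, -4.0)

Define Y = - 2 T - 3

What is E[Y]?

For Y = -2T - 3:
E[Y] = -2 * E[T] - 3
E[T] = (-5 - 4)/2 = -4.5
E[Y] = -2 * (-4.5) - 3 = 6

6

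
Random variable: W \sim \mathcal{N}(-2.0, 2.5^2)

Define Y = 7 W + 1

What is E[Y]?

For Y = 7W + 1:
E[Y] = 7 * E[W] + 1
E[W] = -2.0 = -2
E[Y] = 7 * (-2) + 1 = -13

-13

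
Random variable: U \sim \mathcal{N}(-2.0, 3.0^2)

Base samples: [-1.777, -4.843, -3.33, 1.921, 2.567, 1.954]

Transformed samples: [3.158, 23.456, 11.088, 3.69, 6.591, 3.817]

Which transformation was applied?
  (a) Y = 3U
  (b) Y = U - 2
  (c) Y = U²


Checking option (c) Y = U²:
  U = -1.777 -> Y = 3.158 ✓
  U = -4.843 -> Y = 23.456 ✓
  U = -3.33 -> Y = 11.088 ✓
All samples match this transformation.

(c) U²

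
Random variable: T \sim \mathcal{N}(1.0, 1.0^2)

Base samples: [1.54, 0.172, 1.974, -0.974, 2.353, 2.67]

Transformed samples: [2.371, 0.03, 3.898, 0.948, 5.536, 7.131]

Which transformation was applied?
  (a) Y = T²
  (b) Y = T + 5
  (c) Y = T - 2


Checking option (a) Y = T²:
  T = 1.54 -> Y = 2.371 ✓
  T = 0.172 -> Y = 0.03 ✓
  T = 1.974 -> Y = 3.898 ✓
All samples match this transformation.

(a) T²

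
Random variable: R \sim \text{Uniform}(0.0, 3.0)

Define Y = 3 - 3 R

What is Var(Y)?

For Y = aR + b: Var(Y) = a² * Var(R)
Var(R) = (3 - 0)^2/12 = 0.75
Var(Y) = (-3)² * 0.75 = 9 * 0.75 = 6.75

6.75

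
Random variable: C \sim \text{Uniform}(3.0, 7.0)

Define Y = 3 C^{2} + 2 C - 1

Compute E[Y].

E[Y] = 3*E[C²] + 2*E[C] - 1
E[C] = 5
E[C²] = Var(C) + (E[C])² = 1.3333333 + 25 = 26.333333
E[Y] = 3*26.333333 + 2*5 - 1 = 88

88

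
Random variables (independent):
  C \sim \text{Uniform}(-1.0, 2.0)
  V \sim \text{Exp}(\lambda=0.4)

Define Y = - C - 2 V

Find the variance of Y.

For independent RVs: Var(aX + bY) = a²Var(X) + b²Var(Y)
Var(C) = 0.75
Var(V) = 6.25
Var(Y) = (-1)²*0.75 + (-2)²*6.25
= 1*0.75 + 4*6.25 = 25.75

25.75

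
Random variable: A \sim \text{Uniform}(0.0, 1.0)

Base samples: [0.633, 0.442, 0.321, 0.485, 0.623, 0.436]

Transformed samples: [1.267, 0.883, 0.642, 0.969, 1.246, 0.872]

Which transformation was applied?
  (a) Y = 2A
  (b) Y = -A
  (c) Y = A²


Checking option (a) Y = 2A:
  A = 0.633 -> Y = 1.267 ✓
  A = 0.442 -> Y = 0.883 ✓
  A = 0.321 -> Y = 0.642 ✓
All samples match this transformation.

(a) 2A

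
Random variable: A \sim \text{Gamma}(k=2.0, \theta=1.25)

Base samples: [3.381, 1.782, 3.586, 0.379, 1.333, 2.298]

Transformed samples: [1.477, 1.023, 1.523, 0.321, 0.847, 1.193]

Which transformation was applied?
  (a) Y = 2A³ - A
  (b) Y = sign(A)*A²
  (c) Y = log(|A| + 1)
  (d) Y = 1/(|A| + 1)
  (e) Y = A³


Checking option (c) Y = log(|A| + 1):
  A = 3.381 -> Y = 1.477 ✓
  A = 1.782 -> Y = 1.023 ✓
  A = 3.586 -> Y = 1.523 ✓
All samples match this transformation.

(c) log(|A| + 1)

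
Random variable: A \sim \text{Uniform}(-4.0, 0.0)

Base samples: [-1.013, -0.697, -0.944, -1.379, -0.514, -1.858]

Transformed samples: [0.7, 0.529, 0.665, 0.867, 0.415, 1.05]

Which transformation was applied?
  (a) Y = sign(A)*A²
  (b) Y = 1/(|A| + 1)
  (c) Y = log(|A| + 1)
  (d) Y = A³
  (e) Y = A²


Checking option (c) Y = log(|A| + 1):
  A = -1.013 -> Y = 0.7 ✓
  A = -0.697 -> Y = 0.529 ✓
  A = -0.944 -> Y = 0.665 ✓
All samples match this transformation.

(c) log(|A| + 1)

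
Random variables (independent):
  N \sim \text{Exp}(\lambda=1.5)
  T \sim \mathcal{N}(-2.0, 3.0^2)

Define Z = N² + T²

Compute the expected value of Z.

E[Z] = E[N²] + E[T²]
E[N²] = Var(N) + E[N]² = 0.44444444 + 0.44444444 = 0.88888889
E[T²] = Var(T) + E[T]² = 9 + 4 = 13
E[Z] = 0.88888889 + 13 = 13.888889

13.888889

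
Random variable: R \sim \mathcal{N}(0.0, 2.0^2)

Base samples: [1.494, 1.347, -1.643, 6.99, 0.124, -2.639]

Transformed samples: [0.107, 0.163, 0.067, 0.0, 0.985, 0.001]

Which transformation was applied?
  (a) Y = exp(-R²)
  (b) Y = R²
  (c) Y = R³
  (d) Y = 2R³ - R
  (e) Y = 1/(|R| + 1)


Checking option (a) Y = exp(-R²):
  R = 1.494 -> Y = 0.107 ✓
  R = 1.347 -> Y = 0.163 ✓
  R = -1.643 -> Y = 0.067 ✓
All samples match this transformation.

(a) exp(-R²)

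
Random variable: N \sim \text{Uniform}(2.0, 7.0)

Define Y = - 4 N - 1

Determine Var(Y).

For Y = aN + b: Var(Y) = a² * Var(N)
Var(N) = (7 - 2)^2/12 = 2.0833333
Var(Y) = (-4)² * 2.0833333 = 16 * 2.0833333 = 33.333333

33.333333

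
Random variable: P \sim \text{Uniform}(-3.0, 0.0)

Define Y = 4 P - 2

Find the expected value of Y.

For Y = 4P - 2:
E[Y] = 4 * E[P] - 2
E[P] = (-3 + 0)/2 = -1.5
E[Y] = 4 * (-1.5) - 2 = -8

-8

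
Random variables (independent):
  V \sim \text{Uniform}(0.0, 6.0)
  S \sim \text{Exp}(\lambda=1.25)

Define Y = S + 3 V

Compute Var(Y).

For independent RVs: Var(aX + bY) = a²Var(X) + b²Var(Y)
Var(V) = 3
Var(S) = 0.64
Var(Y) = 3²*3 + 1²*0.64
= 9*3 + 1*0.64 = 27.64

27.64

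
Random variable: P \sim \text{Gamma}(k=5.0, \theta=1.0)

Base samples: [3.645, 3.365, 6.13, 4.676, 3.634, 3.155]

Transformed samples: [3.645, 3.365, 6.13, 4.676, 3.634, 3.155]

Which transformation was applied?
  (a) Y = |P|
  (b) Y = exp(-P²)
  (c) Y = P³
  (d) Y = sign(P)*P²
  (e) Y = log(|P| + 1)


Checking option (a) Y = |P|:
  P = 3.645 -> Y = 3.645 ✓
  P = 3.365 -> Y = 3.365 ✓
  P = 6.13 -> Y = 6.13 ✓
All samples match this transformation.

(a) |P|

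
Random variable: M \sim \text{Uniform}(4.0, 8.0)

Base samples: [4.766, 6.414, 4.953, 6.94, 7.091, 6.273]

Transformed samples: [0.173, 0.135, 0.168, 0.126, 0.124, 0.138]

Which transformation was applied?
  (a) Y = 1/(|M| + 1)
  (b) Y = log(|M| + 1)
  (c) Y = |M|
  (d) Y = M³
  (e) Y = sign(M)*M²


Checking option (a) Y = 1/(|M| + 1):
  M = 4.766 -> Y = 0.173 ✓
  M = 6.414 -> Y = 0.135 ✓
  M = 4.953 -> Y = 0.168 ✓
All samples match this transformation.

(a) 1/(|M| + 1)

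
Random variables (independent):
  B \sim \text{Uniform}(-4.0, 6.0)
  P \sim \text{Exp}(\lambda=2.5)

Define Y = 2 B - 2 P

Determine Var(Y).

For independent RVs: Var(aX + bY) = a²Var(X) + b²Var(Y)
Var(B) = 8.3333333
Var(P) = 0.16
Var(Y) = 2²*8.3333333 + (-2)²*0.16
= 4*8.3333333 + 4*0.16 = 33.973333

33.973333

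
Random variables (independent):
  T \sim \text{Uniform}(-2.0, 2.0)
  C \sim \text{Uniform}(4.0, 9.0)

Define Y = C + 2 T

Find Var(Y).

For independent RVs: Var(aX + bY) = a²Var(X) + b²Var(Y)
Var(T) = 1.3333333
Var(C) = 2.0833333
Var(Y) = 2²*1.3333333 + 1²*2.0833333
= 4*1.3333333 + 1*2.0833333 = 7.4166667

7.4166667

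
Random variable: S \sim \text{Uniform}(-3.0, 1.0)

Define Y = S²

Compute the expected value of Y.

Using E[X²] = Var(X) + (E[X])²:
E[S] = -1
Var(S) = (1 + 3)^2/12 = 1.3333333
E[S²] = 1.3333333 + (-1)² = 1.3333333 + 1 = 2.3333333

2.3333333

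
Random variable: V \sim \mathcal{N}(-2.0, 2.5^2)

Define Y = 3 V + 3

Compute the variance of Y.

For Y = aV + b: Var(Y) = a² * Var(V)
Var(V) = 2.5^2 = 6.25
Var(Y) = 3² * 6.25 = 9 * 6.25 = 56.25

56.25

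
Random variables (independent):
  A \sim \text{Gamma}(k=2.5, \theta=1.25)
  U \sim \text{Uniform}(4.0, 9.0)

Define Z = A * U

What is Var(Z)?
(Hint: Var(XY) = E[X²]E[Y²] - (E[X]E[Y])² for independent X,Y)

Var(XY) = E[X²]E[Y²] - (E[X]E[Y])²
E[A] = 3.125, Var(A) = 3.90625
E[U] = 6.5, Var(U) = 2.0833333
E[A²] = 3.90625 + 3.125² = 13.671875
E[U²] = 2.0833333 + 6.5² = 44.333333
Var(Z) = 13.671875*44.333333 - (3.125*6.5)²
= 606.11979 - 412.59766 = 193.52214

193.52214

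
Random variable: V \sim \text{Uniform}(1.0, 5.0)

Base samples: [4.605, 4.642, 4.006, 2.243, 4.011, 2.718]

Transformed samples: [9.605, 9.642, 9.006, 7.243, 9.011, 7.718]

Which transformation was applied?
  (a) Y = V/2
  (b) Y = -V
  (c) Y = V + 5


Checking option (c) Y = V + 5:
  V = 4.605 -> Y = 9.605 ✓
  V = 4.642 -> Y = 9.642 ✓
  V = 4.006 -> Y = 9.006 ✓
All samples match this transformation.

(c) V + 5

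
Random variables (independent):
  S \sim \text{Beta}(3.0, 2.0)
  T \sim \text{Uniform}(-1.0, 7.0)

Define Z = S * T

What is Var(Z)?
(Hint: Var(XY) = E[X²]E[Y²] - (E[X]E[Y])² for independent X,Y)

Var(XY) = E[X²]E[Y²] - (E[X]E[Y])²
E[S] = 0.6, Var(S) = 0.04
E[T] = 3, Var(T) = 5.3333333
E[S²] = 0.04 + 0.6² = 0.4
E[T²] = 5.3333333 + 3² = 14.333333
Var(Z) = 0.4*14.333333 - (0.6*3)²
= 5.7333333 - 3.24 = 2.4933333

2.4933333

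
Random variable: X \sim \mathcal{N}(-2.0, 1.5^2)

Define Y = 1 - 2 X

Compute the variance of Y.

For Y = aX + b: Var(Y) = a² * Var(X)
Var(X) = 1.5^2 = 2.25
Var(Y) = (-2)² * 2.25 = 4 * 2.25 = 9

9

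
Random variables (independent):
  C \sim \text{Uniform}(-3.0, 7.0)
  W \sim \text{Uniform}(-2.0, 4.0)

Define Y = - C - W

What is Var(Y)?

For independent RVs: Var(aX + bY) = a²Var(X) + b²Var(Y)
Var(C) = 8.3333333
Var(W) = 3
Var(Y) = (-1)²*8.3333333 + (-1)²*3
= 1*8.3333333 + 1*3 = 11.333333

11.333333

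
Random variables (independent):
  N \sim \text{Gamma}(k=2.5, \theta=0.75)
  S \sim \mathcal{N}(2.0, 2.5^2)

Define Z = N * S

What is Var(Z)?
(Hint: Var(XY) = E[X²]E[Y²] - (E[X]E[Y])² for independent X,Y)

Var(XY) = E[X²]E[Y²] - (E[X]E[Y])²
E[N] = 1.875, Var(N) = 1.40625
E[S] = 2, Var(S) = 6.25
E[N²] = 1.40625 + 1.875² = 4.921875
E[S²] = 6.25 + 2² = 10.25
Var(Z) = 4.921875*10.25 - (1.875*2)²
= 50.449219 - 14.0625 = 36.386719

36.386719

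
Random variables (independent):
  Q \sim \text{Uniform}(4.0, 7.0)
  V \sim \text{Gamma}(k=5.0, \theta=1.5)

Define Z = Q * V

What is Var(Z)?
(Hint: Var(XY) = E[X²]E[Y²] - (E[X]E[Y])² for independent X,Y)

Var(XY) = E[X²]E[Y²] - (E[X]E[Y])²
E[Q] = 5.5, Var(Q) = 0.75
E[V] = 7.5, Var(V) = 11.25
E[Q²] = 0.75 + 5.5² = 31
E[V²] = 11.25 + 7.5² = 67.5
Var(Z) = 31*67.5 - (5.5*7.5)²
= 2092.5 - 1701.5625 = 390.9375

390.9375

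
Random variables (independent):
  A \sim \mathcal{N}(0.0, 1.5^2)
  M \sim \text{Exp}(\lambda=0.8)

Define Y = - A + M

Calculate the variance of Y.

For independent RVs: Var(aX + bY) = a²Var(X) + b²Var(Y)
Var(A) = 2.25
Var(M) = 1.5625
Var(Y) = (-1)²*2.25 + 1²*1.5625
= 1*2.25 + 1*1.5625 = 3.8125

3.8125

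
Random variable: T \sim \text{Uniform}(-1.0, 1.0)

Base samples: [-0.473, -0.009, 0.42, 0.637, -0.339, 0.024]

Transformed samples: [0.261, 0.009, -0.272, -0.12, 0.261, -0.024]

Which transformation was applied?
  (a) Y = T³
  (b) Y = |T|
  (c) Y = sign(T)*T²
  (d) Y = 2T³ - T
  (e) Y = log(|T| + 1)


Checking option (d) Y = 2T³ - T:
  T = -0.473 -> Y = 0.261 ✓
  T = -0.009 -> Y = 0.009 ✓
  T = 0.42 -> Y = -0.272 ✓
All samples match this transformation.

(d) 2T³ - T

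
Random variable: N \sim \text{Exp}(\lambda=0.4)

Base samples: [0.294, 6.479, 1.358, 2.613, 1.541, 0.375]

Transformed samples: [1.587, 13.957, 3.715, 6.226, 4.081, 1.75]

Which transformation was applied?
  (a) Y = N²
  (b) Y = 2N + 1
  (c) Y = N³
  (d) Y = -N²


Checking option (b) Y = 2N + 1:
  N = 0.294 -> Y = 1.587 ✓
  N = 6.479 -> Y = 13.957 ✓
  N = 1.358 -> Y = 3.715 ✓
All samples match this transformation.

(b) 2N + 1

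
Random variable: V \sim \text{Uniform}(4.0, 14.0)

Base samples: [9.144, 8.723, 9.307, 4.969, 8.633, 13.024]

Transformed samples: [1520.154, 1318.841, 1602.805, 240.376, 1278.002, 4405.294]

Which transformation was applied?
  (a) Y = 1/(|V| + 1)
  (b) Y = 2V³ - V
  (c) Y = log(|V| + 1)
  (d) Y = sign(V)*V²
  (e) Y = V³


Checking option (b) Y = 2V³ - V:
  V = 9.144 -> Y = 1520.154 ✓
  V = 8.723 -> Y = 1318.841 ✓
  V = 9.307 -> Y = 1602.805 ✓
All samples match this transformation.

(b) 2V³ - V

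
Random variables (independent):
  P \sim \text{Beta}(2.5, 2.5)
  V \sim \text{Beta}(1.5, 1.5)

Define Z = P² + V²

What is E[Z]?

E[Z] = E[P²] + E[V²]
E[P²] = Var(P) + E[P]² = 0.041666667 + 0.25 = 0.29166667
E[V²] = Var(V) + E[V]² = 0.0625 + 0.25 = 0.3125
E[Z] = 0.29166667 + 0.3125 = 0.60416667

0.60416667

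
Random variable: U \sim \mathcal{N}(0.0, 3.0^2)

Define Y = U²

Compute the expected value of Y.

Using E[X²] = Var(X) + (E[X])²:
E[U] = 0
Var(U) = 3.0^2 = 9
E[U²] = 9 + 0² = 9 + 0 = 9

9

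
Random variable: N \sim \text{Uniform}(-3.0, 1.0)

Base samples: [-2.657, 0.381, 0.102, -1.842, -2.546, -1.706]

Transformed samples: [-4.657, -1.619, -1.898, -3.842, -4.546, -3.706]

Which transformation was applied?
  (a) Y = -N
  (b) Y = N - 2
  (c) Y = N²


Checking option (b) Y = N - 2:
  N = -2.657 -> Y = -4.657 ✓
  N = 0.381 -> Y = -1.619 ✓
  N = 0.102 -> Y = -1.898 ✓
All samples match this transformation.

(b) N - 2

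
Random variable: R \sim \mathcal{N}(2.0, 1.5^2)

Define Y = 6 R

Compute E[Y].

For Y = 6R:
E[Y] = 6 * E[R]
E[R] = 2.0 = 2
E[Y] = 6 * 2 = 12

12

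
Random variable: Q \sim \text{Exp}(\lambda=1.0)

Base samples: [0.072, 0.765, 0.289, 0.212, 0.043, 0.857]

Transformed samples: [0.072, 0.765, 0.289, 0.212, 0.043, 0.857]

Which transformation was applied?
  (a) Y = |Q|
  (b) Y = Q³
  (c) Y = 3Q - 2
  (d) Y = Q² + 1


Checking option (a) Y = |Q|:
  Q = 0.072 -> Y = 0.072 ✓
  Q = 0.765 -> Y = 0.765 ✓
  Q = 0.289 -> Y = 0.289 ✓
All samples match this transformation.

(a) |Q|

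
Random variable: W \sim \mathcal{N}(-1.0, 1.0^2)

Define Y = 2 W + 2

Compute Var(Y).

For Y = aW + b: Var(Y) = a² * Var(W)
Var(W) = 1.0^2 = 1
Var(Y) = 2² * 1 = 4 * 1 = 4

4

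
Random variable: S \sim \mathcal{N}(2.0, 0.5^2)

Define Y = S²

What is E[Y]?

E[S²] = Var(S) + (E[S])² = 0.25 + 4 = 4.25

4.25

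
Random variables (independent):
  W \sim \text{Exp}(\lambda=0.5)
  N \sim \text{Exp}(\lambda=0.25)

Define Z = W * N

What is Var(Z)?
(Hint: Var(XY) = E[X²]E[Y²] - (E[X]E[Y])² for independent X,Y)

Var(XY) = E[X²]E[Y²] - (E[X]E[Y])²
E[W] = 2, Var(W) = 4
E[N] = 4, Var(N) = 16
E[W²] = 4 + 2² = 8
E[N²] = 16 + 4² = 32
Var(Z) = 8*32 - (2*4)²
= 256 - 64 = 192

192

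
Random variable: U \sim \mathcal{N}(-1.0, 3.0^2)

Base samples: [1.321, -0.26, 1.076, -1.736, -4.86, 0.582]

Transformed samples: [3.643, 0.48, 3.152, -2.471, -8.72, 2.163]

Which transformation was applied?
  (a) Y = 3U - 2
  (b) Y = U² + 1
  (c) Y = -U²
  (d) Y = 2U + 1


Checking option (d) Y = 2U + 1:
  U = 1.321 -> Y = 3.643 ✓
  U = -0.26 -> Y = 0.48 ✓
  U = 1.076 -> Y = 3.152 ✓
All samples match this transformation.

(d) 2U + 1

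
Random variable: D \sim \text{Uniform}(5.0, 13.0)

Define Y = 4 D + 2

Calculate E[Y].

For Y = 4D + 2:
E[Y] = 4 * E[D] + 2
E[D] = (5 + 13)/2 = 9
E[Y] = 4 * 9 + 2 = 38

38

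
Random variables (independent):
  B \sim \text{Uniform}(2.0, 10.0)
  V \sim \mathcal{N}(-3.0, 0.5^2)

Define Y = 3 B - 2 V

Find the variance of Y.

For independent RVs: Var(aX + bY) = a²Var(X) + b²Var(Y)
Var(B) = 5.3333333
Var(V) = 0.25
Var(Y) = 3²*5.3333333 + (-2)²*0.25
= 9*5.3333333 + 4*0.25 = 49

49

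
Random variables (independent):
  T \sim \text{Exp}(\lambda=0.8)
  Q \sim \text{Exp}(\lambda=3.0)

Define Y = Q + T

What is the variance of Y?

For independent RVs: Var(aX + bY) = a²Var(X) + b²Var(Y)
Var(T) = 1.5625
Var(Q) = 0.11111111
Var(Y) = 1²*1.5625 + 1²*0.11111111
= 1*1.5625 + 1*0.11111111 = 1.6736111

1.6736111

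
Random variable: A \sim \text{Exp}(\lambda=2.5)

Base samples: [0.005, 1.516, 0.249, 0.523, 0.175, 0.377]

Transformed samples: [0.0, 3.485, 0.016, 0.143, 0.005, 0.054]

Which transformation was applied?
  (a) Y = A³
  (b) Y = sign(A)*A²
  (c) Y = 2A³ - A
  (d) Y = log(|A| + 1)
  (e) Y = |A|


Checking option (a) Y = A³:
  A = 0.005 -> Y = 0.0 ✓
  A = 1.516 -> Y = 3.485 ✓
  A = 0.249 -> Y = 0.016 ✓
All samples match this transformation.

(a) A³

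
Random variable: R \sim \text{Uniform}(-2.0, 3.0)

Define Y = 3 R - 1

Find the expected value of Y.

For Y = 3R - 1:
E[Y] = 3 * E[R] - 1
E[R] = (-2 + 3)/2 = 0.5
E[Y] = 3 * 0.5 - 1 = 0.5

0.5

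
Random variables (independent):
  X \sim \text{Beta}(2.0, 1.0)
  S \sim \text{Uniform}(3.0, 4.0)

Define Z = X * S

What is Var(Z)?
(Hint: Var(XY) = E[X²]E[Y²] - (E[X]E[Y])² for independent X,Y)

Var(XY) = E[X²]E[Y²] - (E[X]E[Y])²
E[X] = 0.66666667, Var(X) = 0.055555556
E[S] = 3.5, Var(S) = 0.083333333
E[X²] = 0.055555556 + 0.66666667² = 0.5
E[S²] = 0.083333333 + 3.5² = 12.333333
Var(Z) = 0.5*12.333333 - (0.66666667*3.5)²
= 6.1666667 - 5.4444444 = 0.72222222

0.72222222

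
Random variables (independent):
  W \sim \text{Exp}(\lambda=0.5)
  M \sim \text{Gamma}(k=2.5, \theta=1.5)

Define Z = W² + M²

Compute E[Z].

E[Z] = E[W²] + E[M²]
E[W²] = Var(W) + E[W]² = 4 + 4 = 8
E[M²] = Var(M) + E[M]² = 5.625 + 14.0625 = 19.6875
E[Z] = 8 + 19.6875 = 27.6875

27.6875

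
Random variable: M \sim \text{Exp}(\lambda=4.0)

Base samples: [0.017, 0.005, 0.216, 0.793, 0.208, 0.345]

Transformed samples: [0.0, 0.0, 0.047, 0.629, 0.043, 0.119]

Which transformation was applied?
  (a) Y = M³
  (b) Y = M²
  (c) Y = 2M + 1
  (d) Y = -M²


Checking option (b) Y = M²:
  M = 0.017 -> Y = 0.0 ✓
  M = 0.005 -> Y = 0.0 ✓
  M = 0.216 -> Y = 0.047 ✓
All samples match this transformation.

(b) M²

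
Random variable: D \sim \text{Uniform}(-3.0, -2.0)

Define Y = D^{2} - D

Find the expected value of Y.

E[Y] = 1*E[D²] - 1*E[D]
E[D] = -2.5
E[D²] = Var(D) + (E[D])² = 0.083333333 + 6.25 = 6.3333333
E[Y] = 1*6.3333333 - 1*(-2.5) = 8.8333333

8.8333333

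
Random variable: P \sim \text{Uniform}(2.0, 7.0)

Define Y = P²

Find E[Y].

E[P²] = Var(P) + (E[P])² = 2.0833333 + 20.25 = 22.333333

22.333333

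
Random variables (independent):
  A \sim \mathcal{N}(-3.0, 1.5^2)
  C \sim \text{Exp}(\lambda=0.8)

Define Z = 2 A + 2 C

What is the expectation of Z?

E[Z] = 2*E[A] + 2*E[C]
E[A] = -3
E[C] = 1.25
E[Z] = 2*(-3) + 2*1.25 = -3.5

-3.5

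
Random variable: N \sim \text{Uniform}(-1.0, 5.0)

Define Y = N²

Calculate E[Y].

E[N²] = Var(N) + (E[N])² = 3 + 4 = 7

7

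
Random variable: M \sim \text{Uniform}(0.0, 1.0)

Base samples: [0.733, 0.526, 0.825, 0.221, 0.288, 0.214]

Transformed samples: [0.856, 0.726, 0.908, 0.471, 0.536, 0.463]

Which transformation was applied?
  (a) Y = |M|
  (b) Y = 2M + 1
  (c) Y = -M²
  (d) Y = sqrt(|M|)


Checking option (d) Y = sqrt(|M|):
  M = 0.733 -> Y = 0.856 ✓
  M = 0.526 -> Y = 0.726 ✓
  M = 0.825 -> Y = 0.908 ✓
All samples match this transformation.

(d) sqrt(|M|)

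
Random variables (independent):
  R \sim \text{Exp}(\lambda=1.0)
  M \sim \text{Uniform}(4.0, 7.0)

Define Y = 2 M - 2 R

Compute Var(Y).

For independent RVs: Var(aX + bY) = a²Var(X) + b²Var(Y)
Var(R) = 1
Var(M) = 0.75
Var(Y) = (-2)²*1 + 2²*0.75
= 4*1 + 4*0.75 = 7

7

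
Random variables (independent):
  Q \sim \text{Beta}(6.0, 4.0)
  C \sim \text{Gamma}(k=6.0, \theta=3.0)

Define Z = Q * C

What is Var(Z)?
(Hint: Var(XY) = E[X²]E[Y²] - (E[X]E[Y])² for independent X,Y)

Var(XY) = E[X²]E[Y²] - (E[X]E[Y])²
E[Q] = 0.6, Var(Q) = 0.021818182
E[C] = 18, Var(C) = 54
E[Q²] = 0.021818182 + 0.6² = 0.38181818
E[C²] = 54 + 18² = 378
Var(Z) = 0.38181818*378 - (0.6*18)²
= 144.32727 - 116.64 = 27.687273

27.687273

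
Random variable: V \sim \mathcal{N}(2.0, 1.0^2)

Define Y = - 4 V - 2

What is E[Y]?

For Y = -4V - 2:
E[Y] = -4 * E[V] - 2
E[V] = 2.0 = 2
E[Y] = -4 * 2 - 2 = -10

-10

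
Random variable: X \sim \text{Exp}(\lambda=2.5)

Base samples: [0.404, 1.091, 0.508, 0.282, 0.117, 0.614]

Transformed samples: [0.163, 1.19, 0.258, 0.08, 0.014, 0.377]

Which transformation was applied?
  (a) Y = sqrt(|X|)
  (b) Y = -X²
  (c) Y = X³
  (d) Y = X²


Checking option (d) Y = X²:
  X = 0.404 -> Y = 0.163 ✓
  X = 1.091 -> Y = 1.19 ✓
  X = 0.508 -> Y = 0.258 ✓
All samples match this transformation.

(d) X²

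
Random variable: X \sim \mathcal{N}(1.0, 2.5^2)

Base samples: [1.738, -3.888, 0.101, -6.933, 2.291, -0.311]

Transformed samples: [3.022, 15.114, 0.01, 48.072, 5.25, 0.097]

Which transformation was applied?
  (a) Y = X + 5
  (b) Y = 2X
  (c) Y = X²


Checking option (c) Y = X²:
  X = 1.738 -> Y = 3.022 ✓
  X = -3.888 -> Y = 15.114 ✓
  X = 0.101 -> Y = 0.01 ✓
All samples match this transformation.

(c) X²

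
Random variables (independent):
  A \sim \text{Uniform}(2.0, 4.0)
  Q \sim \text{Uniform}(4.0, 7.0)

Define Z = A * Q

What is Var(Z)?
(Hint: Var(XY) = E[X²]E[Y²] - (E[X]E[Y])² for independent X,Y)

Var(XY) = E[X²]E[Y²] - (E[X]E[Y])²
E[A] = 3, Var(A) = 0.33333333
E[Q] = 5.5, Var(Q) = 0.75
E[A²] = 0.33333333 + 3² = 9.3333333
E[Q²] = 0.75 + 5.5² = 31
Var(Z) = 9.3333333*31 - (3*5.5)²
= 289.33333 - 272.25 = 17.083333

17.083333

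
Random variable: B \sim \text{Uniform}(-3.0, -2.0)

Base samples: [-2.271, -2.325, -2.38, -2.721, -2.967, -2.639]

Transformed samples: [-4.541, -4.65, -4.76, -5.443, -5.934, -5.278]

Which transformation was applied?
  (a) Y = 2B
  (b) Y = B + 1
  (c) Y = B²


Checking option (a) Y = 2B:
  B = -2.271 -> Y = -4.541 ✓
  B = -2.325 -> Y = -4.65 ✓
  B = -2.38 -> Y = -4.76 ✓
All samples match this transformation.

(a) 2B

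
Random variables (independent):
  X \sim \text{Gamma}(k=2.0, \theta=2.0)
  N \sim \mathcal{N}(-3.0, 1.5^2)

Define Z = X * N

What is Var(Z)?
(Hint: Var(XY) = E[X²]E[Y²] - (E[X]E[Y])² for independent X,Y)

Var(XY) = E[X²]E[Y²] - (E[X]E[Y])²
E[X] = 4, Var(X) = 8
E[N] = -3, Var(N) = 2.25
E[X²] = 8 + 4² = 24
E[N²] = 2.25 + (-3)² = 11.25
Var(Z) = 24*11.25 - (4*(-3))²
= 270 - 144 = 126

126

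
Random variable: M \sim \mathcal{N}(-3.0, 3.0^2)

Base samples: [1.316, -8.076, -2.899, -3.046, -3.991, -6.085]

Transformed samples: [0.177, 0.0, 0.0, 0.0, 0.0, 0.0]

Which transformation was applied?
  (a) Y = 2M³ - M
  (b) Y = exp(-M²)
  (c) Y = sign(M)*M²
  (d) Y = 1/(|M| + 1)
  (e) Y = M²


Checking option (b) Y = exp(-M²):
  M = 1.316 -> Y = 0.177 ✓
  M = -8.076 -> Y = 0.0 ✓
  M = -2.899 -> Y = 0.0 ✓
All samples match this transformation.

(b) exp(-M²)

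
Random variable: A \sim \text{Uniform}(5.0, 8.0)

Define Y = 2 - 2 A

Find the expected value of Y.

For Y = -2A + 2:
E[Y] = -2 * E[A] + 2
E[A] = (5 + 8)/2 = 6.5
E[Y] = -2 * 6.5 + 2 = -11

-11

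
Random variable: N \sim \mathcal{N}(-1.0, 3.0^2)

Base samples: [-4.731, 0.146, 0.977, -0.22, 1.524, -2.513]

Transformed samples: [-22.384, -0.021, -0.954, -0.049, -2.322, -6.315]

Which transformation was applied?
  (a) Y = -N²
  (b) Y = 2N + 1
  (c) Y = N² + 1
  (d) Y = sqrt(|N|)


Checking option (a) Y = -N²:
  N = -4.731 -> Y = -22.384 ✓
  N = 0.146 -> Y = -0.021 ✓
  N = 0.977 -> Y = -0.954 ✓
All samples match this transformation.

(a) -N²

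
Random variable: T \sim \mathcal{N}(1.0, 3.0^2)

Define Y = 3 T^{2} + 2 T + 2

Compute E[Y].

E[Y] = 3*E[T²] + 2*E[T] + 2
E[T] = 1
E[T²] = Var(T) + (E[T])² = 9 + 1 = 10
E[Y] = 3*10 + 2*1 + 2 = 34

34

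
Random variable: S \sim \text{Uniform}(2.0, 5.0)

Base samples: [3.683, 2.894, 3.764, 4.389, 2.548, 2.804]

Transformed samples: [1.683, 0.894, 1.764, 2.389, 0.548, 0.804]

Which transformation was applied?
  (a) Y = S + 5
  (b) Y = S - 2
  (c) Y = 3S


Checking option (b) Y = S - 2:
  S = 3.683 -> Y = 1.683 ✓
  S = 2.894 -> Y = 0.894 ✓
  S = 3.764 -> Y = 1.764 ✓
All samples match this transformation.

(b) S - 2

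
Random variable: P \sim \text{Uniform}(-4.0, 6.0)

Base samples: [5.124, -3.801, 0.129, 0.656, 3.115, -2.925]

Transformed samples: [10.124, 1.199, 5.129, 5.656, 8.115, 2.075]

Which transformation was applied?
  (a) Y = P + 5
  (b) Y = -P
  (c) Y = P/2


Checking option (a) Y = P + 5:
  P = 5.124 -> Y = 10.124 ✓
  P = -3.801 -> Y = 1.199 ✓
  P = 0.129 -> Y = 5.129 ✓
All samples match this transformation.

(a) P + 5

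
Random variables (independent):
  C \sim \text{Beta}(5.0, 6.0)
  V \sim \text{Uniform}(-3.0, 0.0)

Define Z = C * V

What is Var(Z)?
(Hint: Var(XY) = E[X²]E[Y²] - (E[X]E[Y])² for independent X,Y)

Var(XY) = E[X²]E[Y²] - (E[X]E[Y])²
E[C] = 0.45454545, Var(C) = 0.020661157
E[V] = -1.5, Var(V) = 0.75
E[C²] = 0.020661157 + 0.45454545² = 0.22727273
E[V²] = 0.75 + (-1.5)² = 3
Var(Z) = 0.22727273*3 - (0.45454545*(-1.5))²
= 0.68181818 - 0.46487603 = 0.21694215

0.21694215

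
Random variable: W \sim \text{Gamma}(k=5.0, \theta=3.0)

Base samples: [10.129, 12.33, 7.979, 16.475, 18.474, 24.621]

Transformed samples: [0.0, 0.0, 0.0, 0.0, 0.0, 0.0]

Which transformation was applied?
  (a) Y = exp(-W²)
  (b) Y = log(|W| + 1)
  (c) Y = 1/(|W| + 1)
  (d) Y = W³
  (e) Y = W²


Checking option (a) Y = exp(-W²):
  W = 10.129 -> Y = 0.0 ✓
  W = 12.33 -> Y = 0.0 ✓
  W = 7.979 -> Y = 0.0 ✓
All samples match this transformation.

(a) exp(-W²)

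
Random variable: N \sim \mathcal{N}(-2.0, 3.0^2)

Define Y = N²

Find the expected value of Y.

Using E[X²] = Var(X) + (E[X])²:
E[N] = -2
Var(N) = 3.0^2 = 9
E[N²] = 9 + (-2)² = 9 + 4 = 13

13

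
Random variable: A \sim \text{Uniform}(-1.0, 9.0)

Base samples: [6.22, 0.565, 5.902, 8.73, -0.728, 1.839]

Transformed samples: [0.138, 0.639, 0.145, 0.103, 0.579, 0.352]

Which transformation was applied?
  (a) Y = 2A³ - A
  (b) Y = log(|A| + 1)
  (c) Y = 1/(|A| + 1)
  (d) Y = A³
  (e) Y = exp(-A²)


Checking option (c) Y = 1/(|A| + 1):
  A = 6.22 -> Y = 0.138 ✓
  A = 0.565 -> Y = 0.639 ✓
  A = 5.902 -> Y = 0.145 ✓
All samples match this transformation.

(c) 1/(|A| + 1)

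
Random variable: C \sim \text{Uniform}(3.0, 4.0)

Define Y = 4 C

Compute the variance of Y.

For Y = aC + b: Var(Y) = a² * Var(C)
Var(C) = (4 - 3)^2/12 = 0.083333333
Var(Y) = 4² * 0.083333333 = 16 * 0.083333333 = 1.3333333

1.3333333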